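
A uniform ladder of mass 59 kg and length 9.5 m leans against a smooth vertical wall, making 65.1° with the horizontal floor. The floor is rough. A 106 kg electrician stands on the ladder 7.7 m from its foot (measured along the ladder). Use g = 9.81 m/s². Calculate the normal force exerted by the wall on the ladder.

Torques about the foot: N_wall · 9.5 sin 65.1° = 59×9.81×4.75 cos 65.1° + 106×9.81×7.7 cos 65.1° → N_wall = 525.56 N.

N_wall ≈ 526 N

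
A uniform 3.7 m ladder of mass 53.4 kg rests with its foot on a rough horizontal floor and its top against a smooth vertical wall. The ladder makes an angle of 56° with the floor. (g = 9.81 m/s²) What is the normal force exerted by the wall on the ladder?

Torques about the foot: N_wall · 3.7 sin 56° = 53.4×9.81×1.85 cos 56° → N_wall = 176.67 N.

N_wall ≈ 177 N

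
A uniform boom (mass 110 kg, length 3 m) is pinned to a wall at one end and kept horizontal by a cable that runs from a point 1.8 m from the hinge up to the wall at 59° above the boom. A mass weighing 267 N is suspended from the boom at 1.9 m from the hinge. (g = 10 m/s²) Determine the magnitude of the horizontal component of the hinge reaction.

Take torques about the hinge: T sin 59° · 1.8 = 110×10×1.5 + 267×1.9 = 2157.3 N·m.
So T = 2157.3 / (0.8572 × 1.8) = 1398.2 N.
ΣF_x = 0: H_x = T cos 59° = 720.13 N.

H_x ≈ 720 N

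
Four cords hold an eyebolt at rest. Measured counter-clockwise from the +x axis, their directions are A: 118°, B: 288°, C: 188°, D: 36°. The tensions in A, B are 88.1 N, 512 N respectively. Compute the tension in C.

T_C ≈ 851 N

Resolve: ΣF_x = 88.1 cos 118° + 512 cos 288° + T_C cos 188° + T_D cos 36° = 0.
        ΣF_y = 88.1 sin 118° + 512 sin 288° + T_C sin 188° + T_D sin 36° = 0.
The known terms sum to (116.9, -409.2) N, so -0.9903 T_C + 0.8090 T_D = -116.9 and -0.1392 T_C + 0.5878 T_D = 409.2.
Solving simultaneously: T_C = 851.4 N, T_D = 897.7 N.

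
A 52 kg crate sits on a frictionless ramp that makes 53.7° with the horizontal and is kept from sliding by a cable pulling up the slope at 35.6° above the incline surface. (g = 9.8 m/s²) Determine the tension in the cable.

Take axes along and perpendicular to the incline. Weight components: W sin 53.7° = 410.7 N down-slope, W cos 53.7° = 301.7 N into the surface.
Along incline: T cos 35.6° = W sin 53.7° → T = 505.1 N.
Perpendicular: N = W cos 53.7° − T sin 35.6° = 7.657 N.

T ≈ 505 N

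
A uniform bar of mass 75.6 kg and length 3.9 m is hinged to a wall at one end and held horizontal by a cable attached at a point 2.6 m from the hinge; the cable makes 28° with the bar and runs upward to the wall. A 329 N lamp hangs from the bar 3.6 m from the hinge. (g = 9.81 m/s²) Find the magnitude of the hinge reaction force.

|H| ≈ 1900 N

Take torques about the hinge: T sin 28° · 2.6 = 75.6×9.81×1.95 + 329×3.6 = 2630.6 N·m.
So T = 2630.6 / (0.4695 × 2.6) = 2155.1 N.
ΣF_x = 0: H_x = T cos 28° = 1902.9 N.
ΣF_y = 0: H_y = (75.6×9.81 + 329) − T sin 28° = 1070.6 − 1011.8 = 58.871 N.
|H| = √(H_x² + H_y²) = √((1902.9)² + (58.871)²) = 1903.8 N.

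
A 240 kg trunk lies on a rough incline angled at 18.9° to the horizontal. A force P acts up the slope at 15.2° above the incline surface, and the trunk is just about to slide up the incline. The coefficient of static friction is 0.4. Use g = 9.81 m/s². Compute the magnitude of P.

P ≈ 1550 N

On the verge of sliding up the incline, friction equals μN and acts down the slope.
Perpendicular: N + P sin 15.2° = W cos 18.9° = 2227 N.
Along incline: P cos 15.2° = W sin 18.9° + μN  with W sin 18.9° = 762.6 N.
Solving the pair for P and N: P = 1546 N, N = 1822 N (and f = μN = 728.9 N).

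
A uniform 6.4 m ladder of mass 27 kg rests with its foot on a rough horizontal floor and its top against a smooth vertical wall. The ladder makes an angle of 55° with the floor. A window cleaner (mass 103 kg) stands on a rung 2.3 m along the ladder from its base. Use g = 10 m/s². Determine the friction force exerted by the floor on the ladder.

Torques about the foot: N_wall · 6.4 sin 55° = 27×10×3.2 cos 55° + 103×10×2.3 cos 55° → N_wall = 353.71 N.
ΣF_x = 0: f_floor = N_wall = 353.71 N.

f ≈ 354 N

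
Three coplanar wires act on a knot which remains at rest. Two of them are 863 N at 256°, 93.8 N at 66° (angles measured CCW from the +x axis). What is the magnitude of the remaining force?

F ≈ 771 N

Sum the known components: ΣF_x = -170.6 N, ΣF_y = -751.7 N.
For equilibrium the remaining force must supply (−ΣF_x, −ΣF_y) = (170.6, 751.7) N.
Magnitude = √((170.6)² + (751.7)²) = 770.8 N; direction = atan2(751.7, 170.6) = 77.2°.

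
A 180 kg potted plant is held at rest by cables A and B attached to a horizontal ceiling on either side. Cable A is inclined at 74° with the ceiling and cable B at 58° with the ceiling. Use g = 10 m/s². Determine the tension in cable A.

Weight W = 180 × 10 = 1800 N acts straight down.
Horizontal: T_A cos 74° = T_B cos 58°  →  T_B = 0.5201 T_A.
Vertical: T_A sin 74° + T_B sin 58° = 1800.
Substituting the horizontal relation into the vertical equation gives 1.402 T_A = 1800, so T_A = 1284 N.

T_A ≈ 1280 N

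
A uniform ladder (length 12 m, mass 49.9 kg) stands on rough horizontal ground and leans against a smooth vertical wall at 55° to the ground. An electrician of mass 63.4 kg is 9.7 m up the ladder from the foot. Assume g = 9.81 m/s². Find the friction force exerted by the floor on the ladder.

Torques about the foot: N_wall · 12 sin 55° = 49.9×9.81×6 cos 55° + 63.4×9.81×9.7 cos 55° → N_wall = 523.41 N.
ΣF_x = 0: f_floor = N_wall = 523.41 N.

f ≈ 523 N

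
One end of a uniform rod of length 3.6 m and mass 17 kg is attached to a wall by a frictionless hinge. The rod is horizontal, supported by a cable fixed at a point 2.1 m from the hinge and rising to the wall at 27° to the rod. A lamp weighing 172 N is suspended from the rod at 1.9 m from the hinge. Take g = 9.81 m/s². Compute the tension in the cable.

Take torques about the hinge: T sin 27° · 2.1 = 17×9.81×1.8 + 172×1.9 = 626.99 N·m.
So T = 626.99 / (0.4540 × 2.1) = 657.65 N.

T ≈ 658 N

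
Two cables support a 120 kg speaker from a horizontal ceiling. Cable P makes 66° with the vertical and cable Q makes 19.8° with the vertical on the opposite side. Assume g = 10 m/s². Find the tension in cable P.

Angles from the horizontal: cable P is 90° − 66° = 24°, cable Q is 90° − 19.8° = 70.2°.
Weight W = 120 × 10 = 1200 N acts straight down.
Horizontal: T_P cos 24° = T_Q cos 70.2°  →  T_Q = 2.697 T_P.
Vertical: T_P sin 24° + T_Q sin 70.2° = 1200.
Substituting the horizontal relation into the vertical equation gives 2.944 T_P = 1200, so T_P = 407.6 N.

T_P ≈ 408 N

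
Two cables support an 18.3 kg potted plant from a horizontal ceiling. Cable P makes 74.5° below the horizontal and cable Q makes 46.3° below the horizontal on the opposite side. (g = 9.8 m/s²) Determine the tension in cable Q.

T_Q ≈ 55.8 N

Weight W = 18.3 × 9.8 = 179.3 N acts straight down.
Horizontal: T_P cos 74.5° = T_Q cos 46.3°  →  T_P = 2.585 T_Q.
Vertical: T_P sin 74.5° + T_Q sin 46.3° = 179.3.
Substituting the horizontal relation into the vertical equation gives 3.214 T_Q = 179.3, so T_Q = 55.8 N.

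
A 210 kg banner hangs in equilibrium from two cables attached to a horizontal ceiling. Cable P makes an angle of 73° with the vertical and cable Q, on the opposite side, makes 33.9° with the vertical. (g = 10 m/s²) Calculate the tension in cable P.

Angles from the horizontal: cable P is 90° − 73° = 17°, cable Q is 90° − 33.9° = 56.1°.
Weight W = 210 × 10 = 2100 N acts straight down.
Horizontal: T_P cos 17° = T_Q cos 56.1°  →  T_Q = 1.715 T_P.
Vertical: T_P sin 17° + T_Q sin 56.1° = 2100.
Substituting the horizontal relation into the vertical equation gives 1.716 T_P = 2100, so T_P = 1224 N.

T_P ≈ 1220 N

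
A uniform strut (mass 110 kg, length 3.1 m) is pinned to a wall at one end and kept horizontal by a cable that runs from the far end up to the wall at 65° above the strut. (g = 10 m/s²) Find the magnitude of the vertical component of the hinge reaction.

|H_y| ≈ 550 N

Take torques about the hinge: T sin 65° · 3.1 = 110×10×1.55 = 1705 N·m.
So T = 1705 / (0.9063 × 3.1) = 606.86 N.
ΣF_y = 0: H_y = (110×10) − T sin 65° = 1100 − 550 = 550 N.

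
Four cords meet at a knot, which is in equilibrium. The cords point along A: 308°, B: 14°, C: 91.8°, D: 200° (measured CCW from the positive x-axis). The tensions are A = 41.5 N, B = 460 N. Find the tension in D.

Resolve: ΣF_x = 41.5 cos 308° + 460 cos 14° + T_C cos 91.8° + T_D cos 200° = 0.
        ΣF_y = 41.5 sin 308° + 460 sin 14° + T_C sin 91.8° + T_D sin 200° = 0.
The known terms sum to (471.9, 78.58) N, so -0.0314 T_C − 0.9397 T_D = -471.9 and 0.9995 T_C − 0.3420 T_D = -78.58.
Solving simultaneously: T_C = 92.16 N, T_D = 499.1 N.

T_D ≈ 499 N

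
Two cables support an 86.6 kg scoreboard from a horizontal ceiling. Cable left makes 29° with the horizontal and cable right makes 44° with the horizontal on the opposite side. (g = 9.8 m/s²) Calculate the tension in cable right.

Weight W = 86.6 × 9.8 = 848.7 N acts straight down.
Horizontal: T_left cos 29° = T_right cos 44°  →  T_left = 0.8225 T_right.
Vertical: T_left sin 29° + T_right sin 44° = 848.7.
Substituting the horizontal relation into the vertical equation gives 1.093 T_right = 848.7, so T_right = 776.2 N.

T_right ≈ 776 N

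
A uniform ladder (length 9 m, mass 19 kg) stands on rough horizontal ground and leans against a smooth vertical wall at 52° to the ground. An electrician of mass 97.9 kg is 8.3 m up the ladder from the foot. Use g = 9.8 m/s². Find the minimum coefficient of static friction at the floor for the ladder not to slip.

ΣF_y = 0: N_floor = 19×9.8 + 97.9×9.8 = 1145.6 N.
Torques about the foot: N_wall · 9 sin 52° = 19×9.8×4.5 cos 52° + 97.9×9.8×8.3 cos 52° → N_wall = 764.02 N.
ΣF_x = 0: f_floor = N_wall = 764.02 N.
μ_min = f_floor / N_floor = 764.02 / 1145.6 = 0.6669.

μ_min ≈ 0.667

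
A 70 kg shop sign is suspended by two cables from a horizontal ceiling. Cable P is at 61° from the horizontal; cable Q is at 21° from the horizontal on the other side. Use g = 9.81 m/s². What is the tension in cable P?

T_P ≈ 647 N

Weight W = 70 × 9.81 = 686.7 N acts straight down.
Horizontal: T_P cos 61° = T_Q cos 21°  →  T_Q = 0.5193 T_P.
Vertical: T_P sin 61° + T_Q sin 21° = 686.7.
Substituting the horizontal relation into the vertical equation gives 1.061 T_P = 686.7, so T_P = 647.4 N.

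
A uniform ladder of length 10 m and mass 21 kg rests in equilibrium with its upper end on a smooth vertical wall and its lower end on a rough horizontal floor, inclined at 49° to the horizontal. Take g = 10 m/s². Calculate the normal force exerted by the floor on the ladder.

ΣF_y = 0: N_floor = 21×10 = 210 N.

N_floor ≈ 210 N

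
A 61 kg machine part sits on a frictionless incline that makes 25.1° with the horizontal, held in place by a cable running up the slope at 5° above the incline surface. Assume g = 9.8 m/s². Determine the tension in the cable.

Take axes along and perpendicular to the incline. Weight components: W sin 25.1° = 253.6 N down-slope, W cos 25.1° = 541.3 N into the surface.
Along incline: T cos 5° = W sin 25.1° → T = 254.6 N.
Perpendicular: N = W cos 25.1° − T sin 5° = 519.2 N.

T ≈ 255 N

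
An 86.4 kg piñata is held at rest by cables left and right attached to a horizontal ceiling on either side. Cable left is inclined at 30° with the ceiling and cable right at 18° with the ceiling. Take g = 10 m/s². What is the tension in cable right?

T_right ≈ 1010 N

Weight W = 86.4 × 10 = 864 N acts straight down.
Horizontal: T_left cos 30° = T_right cos 18°  →  T_left = 1.098 T_right.
Vertical: T_left sin 30° + T_right sin 18° = 864.
Substituting the horizontal relation into the vertical equation gives 0.8581 T_right = 864, so T_right = 1007 N.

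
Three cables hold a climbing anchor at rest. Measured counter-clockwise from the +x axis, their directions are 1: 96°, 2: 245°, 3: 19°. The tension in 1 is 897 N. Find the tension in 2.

T_2 ≈ 1220 N

Resolve: ΣF_x = 897 cos 96° + T_2 cos 245° + T_3 cos 19° = 0.
        ΣF_y = 897 sin 96° + T_2 sin 245° + T_3 sin 19° = 0.
The known terms sum to (-93.76, 892.1) N, so -0.4226 T_2 + 0.9455 T_3 = 93.76 and -0.9063 T_2 + 0.3256 T_3 = -892.1.
Solving simultaneously: T_2 = 1215 N, T_3 = 642.2 N.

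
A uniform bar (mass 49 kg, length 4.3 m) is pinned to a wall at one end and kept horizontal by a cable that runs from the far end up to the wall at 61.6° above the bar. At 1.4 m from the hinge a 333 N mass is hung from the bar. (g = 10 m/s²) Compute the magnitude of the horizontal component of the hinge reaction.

H_x ≈ 191 N

Take torques about the hinge: T sin 61.6° · 4.3 = 49×10×2.15 + 333×1.4 = 1519.7 N·m.
So T = 1519.7 / (0.8796 × 4.3) = 401.77 N.
ΣF_x = 0: H_x = T cos 61.6° = 191.09 N.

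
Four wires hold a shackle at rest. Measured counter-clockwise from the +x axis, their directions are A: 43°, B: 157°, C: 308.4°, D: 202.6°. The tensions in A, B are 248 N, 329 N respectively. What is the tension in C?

Resolve: ΣF_x = 248 cos 43° + 329 cos 157° + T_C cos 308.4° + T_D cos 202.6° = 0.
        ΣF_y = 248 sin 43° + 329 sin 157° + T_C sin 308.4° + T_D sin 202.6° = 0.
The known terms sum to (-121.5, 297.7) N, so 0.6211 T_C − 0.9232 T_D = 121.5 and -0.7837 T_C − 0.3843 T_D = -297.7.
Solving simultaneously: T_C = 334.1 N, T_D = 93.23 N.

T_C ≈ 334 N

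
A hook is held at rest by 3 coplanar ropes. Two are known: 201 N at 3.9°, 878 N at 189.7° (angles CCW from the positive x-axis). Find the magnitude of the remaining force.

F ≈ 678 N

Sum the known components: ΣF_x = -664.9 N, ΣF_y = -134.3 N.
For equilibrium the remaining force must supply (−ΣF_x, −ΣF_y) = (664.9, 134.3) N.
Magnitude = √((664.9)² + (134.3)²) = 678.3 N; direction = atan2(134.3, 664.9) = 11.4°.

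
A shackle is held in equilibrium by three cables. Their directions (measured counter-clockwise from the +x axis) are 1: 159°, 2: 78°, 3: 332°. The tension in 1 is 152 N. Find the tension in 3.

T_3 ≈ 156 N

Resolve: ΣF_x = 152 cos 159° + T_2 cos 78° + T_3 cos 332° = 0.
        ΣF_y = 152 sin 159° + T_2 sin 78° + T_3 sin 332° = 0.
The known terms sum to (-141.9, 54.47) N, so 0.2079 T_2 + 0.8829 T_3 = 141.9 and 0.9781 T_2 − 0.4695 T_3 = -54.47.
Solving simultaneously: T_2 = 19.27 N, T_3 = 156.2 N.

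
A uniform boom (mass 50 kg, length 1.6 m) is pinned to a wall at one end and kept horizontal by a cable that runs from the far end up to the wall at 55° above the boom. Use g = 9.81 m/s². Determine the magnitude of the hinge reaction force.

|H| ≈ 299 N

Take torques about the hinge: T sin 55° · 1.6 = 50×9.81×0.8 = 392.4 N·m.
So T = 392.4 / (0.8192 × 1.6) = 299.39 N.
ΣF_x = 0: H_x = T cos 55° = 171.73 N.
ΣF_y = 0: H_y = (50×9.81) − T sin 55° = 490.5 − 245.25 = 245.25 N.
|H| = √(H_x² + H_y²) = √((171.73)² + (245.25)²) = 299.39 N.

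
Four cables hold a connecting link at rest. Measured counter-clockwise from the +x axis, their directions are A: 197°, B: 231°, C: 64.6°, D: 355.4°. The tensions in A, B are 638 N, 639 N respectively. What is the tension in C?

T_C ≈ 815 N

Resolve: ΣF_x = 638 cos 197° + 639 cos 231° + T_C cos 64.6° + T_D cos 355.4° = 0.
        ΣF_y = 638 sin 197° + 639 sin 231° + T_C sin 64.6° + T_D sin 355.4° = 0.
The known terms sum to (-1012, -683.1) N, so 0.4289 T_C + 0.9968 T_D = 1012 and 0.9033 T_C − 0.0802 T_D = 683.1.
Solving simultaneously: T_C = 815.2 N, T_D = 664.7 N.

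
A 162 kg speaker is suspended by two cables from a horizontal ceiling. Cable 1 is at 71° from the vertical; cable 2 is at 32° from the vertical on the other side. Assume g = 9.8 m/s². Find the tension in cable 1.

Angles from the horizontal: cable 1 is 90° − 71° = 19°, cable 2 is 90° − 32° = 58°.
Weight W = 162 × 9.8 = 1588 N acts straight down.
Horizontal: T_1 cos 19° = T_2 cos 58°  →  T_2 = 1.784 T_1.
Vertical: T_1 sin 19° + T_2 sin 58° = 1588.
Substituting the horizontal relation into the vertical equation gives 1.839 T_1 = 1588, so T_1 = 863.4 N.

T_1 ≈ 863 N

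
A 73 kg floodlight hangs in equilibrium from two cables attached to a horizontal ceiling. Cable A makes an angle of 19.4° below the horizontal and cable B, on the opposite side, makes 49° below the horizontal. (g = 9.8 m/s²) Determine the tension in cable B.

Weight W = 73 × 9.8 = 715.4 N acts straight down.
Horizontal: T_A cos 19.4° = T_B cos 49°  →  T_A = 0.6956 T_B.
Vertical: T_A sin 19.4° + T_B sin 49° = 715.4.
Substituting the horizontal relation into the vertical equation gives 0.9857 T_B = 715.4, so T_B = 725.7 N.

T_B ≈ 726 N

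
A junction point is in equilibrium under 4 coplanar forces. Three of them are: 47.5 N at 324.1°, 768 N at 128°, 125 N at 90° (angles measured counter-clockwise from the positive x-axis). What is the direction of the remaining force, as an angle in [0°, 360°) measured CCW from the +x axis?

θ ≈ 302°

Sum the known components: ΣF_x = -434.4 N, ΣF_y = 702.3 N.
For equilibrium the remaining force must supply (−ΣF_x, −ΣF_y) = (434.4, -702.3) N.
Magnitude = √((434.4)² + (-702.3)²) = 825.8 N; direction = atan2(-702.3, 434.4) = 301.7°.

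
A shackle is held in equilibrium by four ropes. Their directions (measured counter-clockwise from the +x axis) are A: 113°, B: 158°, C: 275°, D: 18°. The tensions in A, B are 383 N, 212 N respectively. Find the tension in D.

T_D ≈ 315 N

Resolve: ΣF_x = 383 cos 113° + 212 cos 158° + T_C cos 275° + T_D cos 18° = 0.
        ΣF_y = 383 sin 113° + 212 sin 158° + T_C sin 275° + T_D sin 18° = 0.
The known terms sum to (-346.2, 432) N, so 0.0872 T_C + 0.9511 T_D = 346.2 and -0.9962 T_C + 0.3090 T_D = -432.
Solving simultaneously: T_C = 531.4 N, T_D = 315.3 N.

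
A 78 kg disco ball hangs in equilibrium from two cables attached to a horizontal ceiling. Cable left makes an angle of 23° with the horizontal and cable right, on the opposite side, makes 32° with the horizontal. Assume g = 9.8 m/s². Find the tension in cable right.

T_right ≈ 859 N

Weight W = 78 × 9.8 = 764.4 N acts straight down.
Horizontal: T_left cos 23° = T_right cos 32°  →  T_left = 0.9213 T_right.
Vertical: T_left sin 23° + T_right sin 32° = 764.4.
Substituting the horizontal relation into the vertical equation gives 0.8899 T_right = 764.4, so T_right = 859 N.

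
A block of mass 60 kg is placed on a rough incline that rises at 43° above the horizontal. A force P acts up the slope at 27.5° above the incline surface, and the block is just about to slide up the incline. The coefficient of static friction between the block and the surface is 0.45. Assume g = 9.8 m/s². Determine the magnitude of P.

P ≈ 543 N

On the verge of sliding up the incline, friction equals μN and acts down the slope.
Perpendicular: N + P sin 27.5° = W cos 43° = 430 N.
Along incline: P cos 27.5° = W sin 43° + μN  with W sin 43° = 401 N.
Solving the pair for P and N: P = 543.1 N, N = 179.3 N (and f = μN = 80.68 N).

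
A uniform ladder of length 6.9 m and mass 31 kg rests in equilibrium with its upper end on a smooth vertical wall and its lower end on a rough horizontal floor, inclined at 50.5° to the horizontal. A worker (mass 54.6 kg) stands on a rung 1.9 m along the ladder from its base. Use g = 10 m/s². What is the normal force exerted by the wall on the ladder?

N_wall ≈ 252 N

Torques about the foot: N_wall · 6.9 sin 50.5° = 31×10×3.45 cos 50.5° + 54.6×10×1.9 cos 50.5° → N_wall = 251.71 N.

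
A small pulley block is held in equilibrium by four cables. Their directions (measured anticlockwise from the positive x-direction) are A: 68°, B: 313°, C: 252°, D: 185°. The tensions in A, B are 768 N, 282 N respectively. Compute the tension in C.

T_C ≈ 502 N

Resolve: ΣF_x = 768 cos 68° + 282 cos 313° + T_C cos 252° + T_D cos 185° = 0.
        ΣF_y = 768 sin 68° + 282 sin 313° + T_C sin 252° + T_D sin 185° = 0.
The known terms sum to (480, 505.8) N, so -0.3090 T_C − 0.9962 T_D = -480 and -0.9511 T_C − 0.0872 T_D = -505.8.
Solving simultaneously: T_C = 502 N, T_D = 326.1 N.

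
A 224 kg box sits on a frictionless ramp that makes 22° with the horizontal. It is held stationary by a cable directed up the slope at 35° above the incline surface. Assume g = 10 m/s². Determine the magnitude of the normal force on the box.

Take axes along and perpendicular to the incline. Weight components: W sin 22° = 839.1 N down-slope, W cos 22° = 2077 N into the surface.
Along incline: T cos 35° = W sin 22° → T = 1024 N.
Perpendicular: N = W cos 22° − T sin 35° = 1489 N.

N ≈ 1490 N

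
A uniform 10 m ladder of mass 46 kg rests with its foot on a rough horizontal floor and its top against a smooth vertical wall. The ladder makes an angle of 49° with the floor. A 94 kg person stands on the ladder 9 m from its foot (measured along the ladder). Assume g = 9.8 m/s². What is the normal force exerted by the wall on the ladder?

Torques about the foot: N_wall · 10 sin 49° = 46×9.8×5 cos 49° + 94×9.8×9 cos 49° → N_wall = 916.65 N.

N_wall ≈ 917 N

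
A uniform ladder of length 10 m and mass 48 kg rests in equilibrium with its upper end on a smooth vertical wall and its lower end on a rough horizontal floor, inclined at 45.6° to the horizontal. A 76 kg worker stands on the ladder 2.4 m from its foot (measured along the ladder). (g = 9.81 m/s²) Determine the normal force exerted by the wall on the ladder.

Torques about the foot: N_wall · 10 sin 45.6° = 48×9.81×5 cos 45.6° + 76×9.81×2.4 cos 45.6° → N_wall = 405.79 N.

N_wall ≈ 406 N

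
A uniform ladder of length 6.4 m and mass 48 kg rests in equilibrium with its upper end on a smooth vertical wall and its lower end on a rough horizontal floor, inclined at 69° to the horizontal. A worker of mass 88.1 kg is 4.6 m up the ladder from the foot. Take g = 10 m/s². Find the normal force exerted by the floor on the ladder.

ΣF_y = 0: N_floor = 48×10 + 88.1×10 = 1361 N.

N_floor ≈ 1360 N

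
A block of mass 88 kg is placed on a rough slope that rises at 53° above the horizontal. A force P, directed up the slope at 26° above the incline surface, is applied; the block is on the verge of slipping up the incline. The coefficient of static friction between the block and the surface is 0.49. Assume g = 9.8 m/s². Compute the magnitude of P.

On the verge of sliding up the incline, friction equals μN and acts down the slope.
Perpendicular: N + P sin 26° = W cos 53° = 519 N.
Along incline: P cos 26° = W sin 53° + μN  with W sin 53° = 688.7 N.
Solving the pair for P and N: P = 846.9 N, N = 147.8 N (and f = μN = 72.41 N).

P ≈ 847 N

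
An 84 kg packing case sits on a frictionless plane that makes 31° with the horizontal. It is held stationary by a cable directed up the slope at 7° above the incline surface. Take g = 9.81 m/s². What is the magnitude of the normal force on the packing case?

Take axes along and perpendicular to the incline. Weight components: W sin 31° = 424.4 N down-slope, W cos 31° = 706.3 N into the surface.
Along incline: T cos 7° = W sin 31° → T = 427.6 N.
Perpendicular: N = W cos 31° − T sin 7° = 654.2 N.

N ≈ 654 N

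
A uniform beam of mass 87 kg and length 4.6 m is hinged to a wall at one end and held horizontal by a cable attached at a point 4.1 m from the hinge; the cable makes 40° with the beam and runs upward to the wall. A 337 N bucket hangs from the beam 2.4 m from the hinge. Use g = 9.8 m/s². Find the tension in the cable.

T ≈ 1050 N

Take torques about the hinge: T sin 40° · 4.1 = 87×9.8×2.3 + 337×2.4 = 2769.8 N·m.
So T = 2769.8 / (0.6428 × 4.1) = 1051 N.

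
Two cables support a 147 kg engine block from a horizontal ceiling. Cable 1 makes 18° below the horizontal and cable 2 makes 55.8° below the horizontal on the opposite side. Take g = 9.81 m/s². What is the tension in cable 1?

Weight W = 147 × 9.81 = 1442 N acts straight down.
Horizontal: T_1 cos 18° = T_2 cos 55.8°  →  T_2 = 1.692 T_1.
Vertical: T_1 sin 18° + T_2 sin 55.8° = 1442.
Substituting the horizontal relation into the vertical equation gives 1.708 T_1 = 1442, so T_1 = 844.1 N.

T_1 ≈ 844 N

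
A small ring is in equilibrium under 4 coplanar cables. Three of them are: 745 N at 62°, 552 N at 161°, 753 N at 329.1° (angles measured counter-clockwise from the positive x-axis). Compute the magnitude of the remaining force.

F ≈ 654 N

Sum the known components: ΣF_x = 474 N, ΣF_y = 450.8 N.
For equilibrium the remaining force must supply (−ΣF_x, −ΣF_y) = (-474, -450.8) N.
Magnitude = √((-474)² + (-450.8)²) = 654.1 N; direction = atan2(-450.8, -474) = 223.6°.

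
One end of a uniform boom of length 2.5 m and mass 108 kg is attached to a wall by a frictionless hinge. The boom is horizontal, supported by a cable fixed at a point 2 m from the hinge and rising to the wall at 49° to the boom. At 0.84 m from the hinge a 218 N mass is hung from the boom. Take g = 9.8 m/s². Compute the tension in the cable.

T ≈ 998 N

Take torques about the hinge: T sin 49° · 2 = 108×9.8×1.25 + 218×0.84 = 1506.1 N·m.
So T = 1506.1 / (0.7547 × 2) = 997.81 N.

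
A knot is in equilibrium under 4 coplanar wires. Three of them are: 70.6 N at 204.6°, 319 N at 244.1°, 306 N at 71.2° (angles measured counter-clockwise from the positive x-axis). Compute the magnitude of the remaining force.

F ≈ 108 N

Sum the known components: ΣF_x = -104.9 N, ΣF_y = -26.67 N.
For equilibrium the remaining force must supply (−ΣF_x, −ΣF_y) = (104.9, 26.67) N.
Magnitude = √((104.9)² + (26.67)²) = 108.3 N; direction = atan2(26.67, 104.9) = 14.3°.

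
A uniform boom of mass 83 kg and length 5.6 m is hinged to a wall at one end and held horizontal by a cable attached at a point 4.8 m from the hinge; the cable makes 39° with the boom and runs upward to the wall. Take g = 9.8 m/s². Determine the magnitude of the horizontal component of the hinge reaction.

H_x ≈ 586 N

Take torques about the hinge: T sin 39° · 4.8 = 83×9.8×2.8 = 2277.5 N·m.
So T = 2277.5 / (0.6293 × 4.8) = 753.96 N.
ΣF_x = 0: H_x = T cos 39° = 585.94 N.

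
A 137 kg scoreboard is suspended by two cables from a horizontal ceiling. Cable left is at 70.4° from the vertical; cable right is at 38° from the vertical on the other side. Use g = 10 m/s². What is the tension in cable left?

Angles from the horizontal: cable left is 90° − 70.4° = 19.6°, cable right is 90° − 38° = 52°.
Weight W = 137 × 10 = 1370 N acts straight down.
Horizontal: T_left cos 19.6° = T_right cos 52°  →  T_right = 1.53 T_left.
Vertical: T_left sin 19.6° + T_right sin 52° = 1370.
Substituting the horizontal relation into the vertical equation gives 1.541 T_left = 1370, so T_left = 888.9 N.

T_left ≈ 889 N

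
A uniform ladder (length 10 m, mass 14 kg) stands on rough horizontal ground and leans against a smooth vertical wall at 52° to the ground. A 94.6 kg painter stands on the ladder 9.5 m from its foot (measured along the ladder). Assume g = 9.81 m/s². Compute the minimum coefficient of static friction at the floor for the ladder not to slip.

μ_min ≈ 0.697

ΣF_y = 0: N_floor = 14×9.81 + 94.6×9.81 = 1065.4 N.
Torques about the foot: N_wall · 10 sin 52° = 14×9.81×5 cos 52° + 94.6×9.81×9.5 cos 52° → N_wall = 742.45 N.
ΣF_x = 0: f_floor = N_wall = 742.45 N.
μ_min = f_floor / N_floor = 742.45 / 1065.4 = 0.6969.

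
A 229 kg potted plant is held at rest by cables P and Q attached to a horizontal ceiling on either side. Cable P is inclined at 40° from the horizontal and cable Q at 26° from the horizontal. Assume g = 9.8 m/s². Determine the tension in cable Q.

T_Q ≈ 1880 N

Weight W = 229 × 9.8 = 2244 N acts straight down.
Horizontal: T_P cos 40° = T_Q cos 26°  →  T_P = 1.173 T_Q.
Vertical: T_P sin 40° + T_Q sin 26° = 2244.
Substituting the horizontal relation into the vertical equation gives 1.193 T_Q = 2244, so T_Q = 1882 N.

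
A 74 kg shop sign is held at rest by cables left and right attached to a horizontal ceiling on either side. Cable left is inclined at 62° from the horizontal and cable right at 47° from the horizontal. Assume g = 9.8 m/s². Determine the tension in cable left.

T_left ≈ 523 N

Weight W = 74 × 9.8 = 725.2 N acts straight down.
Horizontal: T_left cos 62° = T_right cos 47°  →  T_right = 0.6884 T_left.
Vertical: T_left sin 62° + T_right sin 47° = 725.2.
Substituting the horizontal relation into the vertical equation gives 1.386 T_left = 725.2, so T_left = 523.1 N.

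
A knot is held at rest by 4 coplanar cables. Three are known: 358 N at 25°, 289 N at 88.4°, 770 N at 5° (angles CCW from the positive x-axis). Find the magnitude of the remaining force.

F ≈ 1210 N

Sum the known components: ΣF_x = 1100 N, ΣF_y = 507.3 N.
For equilibrium the remaining force must supply (−ΣF_x, −ΣF_y) = (-1100, -507.3) N.
Magnitude = √((-1100)² + (-507.3)²) = 1211 N; direction = atan2(-507.3, -1100) = 204.8°.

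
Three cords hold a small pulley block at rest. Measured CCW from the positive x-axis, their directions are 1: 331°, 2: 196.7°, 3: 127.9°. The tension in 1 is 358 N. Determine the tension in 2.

Resolve: ΣF_x = 358 cos 331° + T_2 cos 196.7° + T_3 cos 127.9° = 0.
        ΣF_y = 358 sin 331° + T_2 sin 196.7° + T_3 sin 127.9° = 0.
The known terms sum to (313.1, -173.6) N, so -0.9578 T_2 − 0.6143 T_3 = -313.1 and -0.2874 T_2 + 0.7891 T_3 = 173.6.
Solving simultaneously: T_2 = 150.7 N, T_3 = 274.8 N.

T_2 ≈ 151 N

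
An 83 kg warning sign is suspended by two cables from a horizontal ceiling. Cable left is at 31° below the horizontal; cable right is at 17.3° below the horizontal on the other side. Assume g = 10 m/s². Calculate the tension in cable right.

T_right ≈ 953 N

Weight W = 83 × 10 = 830 N acts straight down.
Horizontal: T_left cos 31° = T_right cos 17.3°  →  T_left = 1.114 T_right.
Vertical: T_left sin 31° + T_right sin 17.3° = 830.
Substituting the horizontal relation into the vertical equation gives 0.8711 T_right = 830, so T_right = 952.9 N.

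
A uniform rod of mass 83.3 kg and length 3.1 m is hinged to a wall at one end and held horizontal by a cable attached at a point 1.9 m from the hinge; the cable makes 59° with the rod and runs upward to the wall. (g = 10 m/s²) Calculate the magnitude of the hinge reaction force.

Take torques about the hinge: T sin 59° · 1.9 = 83.3×10×1.55 = 1291.2 N·m.
So T = 1291.2 / (0.8572 × 1.9) = 792.79 N.
ΣF_x = 0: H_x = T cos 59° = 408.32 N.
ΣF_y = 0: H_y = (83.3×10) − T sin 59° = 833 − 679.55 = 153.45 N.
|H| = √(H_x² + H_y²) = √((408.32)² + (153.45)²) = 436.2 N.

|H| ≈ 436 N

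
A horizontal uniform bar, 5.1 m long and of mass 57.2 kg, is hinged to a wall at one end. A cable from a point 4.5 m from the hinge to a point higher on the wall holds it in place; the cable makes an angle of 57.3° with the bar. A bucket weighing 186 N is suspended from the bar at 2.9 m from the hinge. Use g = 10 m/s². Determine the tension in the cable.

Take torques about the hinge: T sin 57.3° · 4.5 = 57.2×10×2.55 + 186×2.9 = 1998 N·m.
So T = 1998 / (0.8415 × 4.5) = 527.62 N.

T ≈ 528 N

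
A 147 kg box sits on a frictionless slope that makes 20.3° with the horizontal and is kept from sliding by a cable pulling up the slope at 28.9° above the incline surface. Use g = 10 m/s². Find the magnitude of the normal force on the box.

N ≈ 1100 N

Take axes along and perpendicular to the incline. Weight components: W sin 20.3° = 510 N down-slope, W cos 20.3° = 1379 N into the surface.
Along incline: T cos 28.9° = W sin 20.3° → T = 582.5 N.
Perpendicular: N = W cos 20.3° − T sin 28.9° = 1097 N.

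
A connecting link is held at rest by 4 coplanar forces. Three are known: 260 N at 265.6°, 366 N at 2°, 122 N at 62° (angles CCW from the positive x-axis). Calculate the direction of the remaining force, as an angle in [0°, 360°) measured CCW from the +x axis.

Sum the known components: ΣF_x = 403.1 N, ΣF_y = -138.7 N.
For equilibrium the remaining force must supply (−ΣF_x, −ΣF_y) = (-403.1, 138.7) N.
Magnitude = √((-403.1)² + (138.7)²) = 426.3 N; direction = atan2(138.7, -403.1) = 161.0°.

θ ≈ 161°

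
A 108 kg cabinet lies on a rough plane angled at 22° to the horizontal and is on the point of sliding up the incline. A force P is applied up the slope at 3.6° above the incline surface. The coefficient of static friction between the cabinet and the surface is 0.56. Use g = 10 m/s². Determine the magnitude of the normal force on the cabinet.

N ≈ 943 N

On the verge of sliding up the incline, friction equals μN and acts down the slope.
Perpendicular: N + P sin 3.6° = W cos 22° = 1001 N.
Along incline: P cos 3.6° = W sin 22° + μN  with W sin 22° = 404.6 N.
Solving the pair for P and N: P = 934.3 N, N = 942.7 N (and f = μN = 527.9 N).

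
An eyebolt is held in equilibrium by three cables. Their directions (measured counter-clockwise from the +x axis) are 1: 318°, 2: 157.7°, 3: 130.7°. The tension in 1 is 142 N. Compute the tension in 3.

Resolve: ΣF_x = 142 cos 318° + T_2 cos 157.7° + T_3 cos 130.7° = 0.
        ΣF_y = 142 sin 318° + T_2 sin 157.7° + T_3 sin 130.7° = 0.
The known terms sum to (105.5, -95.02) N, so -0.9252 T_2 − 0.6521 T_3 = -105.5 and 0.3795 T_2 + 0.7581 T_3 = 95.02.
Solving simultaneously: T_2 = 39.74 N, T_3 = 105.4 N.

T_3 ≈ 105 N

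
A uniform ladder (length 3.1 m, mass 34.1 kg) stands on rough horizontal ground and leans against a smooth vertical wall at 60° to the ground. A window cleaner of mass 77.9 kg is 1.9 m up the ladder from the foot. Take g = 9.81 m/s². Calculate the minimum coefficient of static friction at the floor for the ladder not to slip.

μ_min ≈ 0.334

ΣF_y = 0: N_floor = 34.1×9.81 + 77.9×9.81 = 1098.7 N.
Torques about the foot: N_wall · 3.1 sin 60° = 34.1×9.81×1.55 cos 60° + 77.9×9.81×1.9 cos 60° → N_wall = 366.99 N.
ΣF_x = 0: f_floor = N_wall = 366.99 N.
μ_min = f_floor / N_floor = 366.99 / 1098.7 = 0.334.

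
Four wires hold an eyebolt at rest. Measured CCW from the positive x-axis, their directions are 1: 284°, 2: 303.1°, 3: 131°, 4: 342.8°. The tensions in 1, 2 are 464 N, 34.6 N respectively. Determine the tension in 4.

T_4 ≈ 409 N

Resolve: ΣF_x = 464 cos 284° + 34.6 cos 303.1° + T_3 cos 131° + T_4 cos 342.8° = 0.
        ΣF_y = 464 sin 284° + 34.6 sin 303.1° + T_3 sin 131° + T_4 sin 342.8° = 0.
The known terms sum to (131.1, -479.2) N, so -0.6561 T_3 + 0.9553 T_4 = -131.1 and 0.7547 T_3 − 0.2957 T_4 = 479.2.
Solving simultaneously: T_3 = 795.1 N, T_4 = 408.8 N.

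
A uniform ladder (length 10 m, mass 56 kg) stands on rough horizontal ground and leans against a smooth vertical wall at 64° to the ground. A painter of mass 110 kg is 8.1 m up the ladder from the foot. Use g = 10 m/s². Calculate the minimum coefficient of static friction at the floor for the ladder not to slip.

μ_min ≈ 0.344

ΣF_y = 0: N_floor = 56×10 + 110×10 = 1660 N.
Torques about the foot: N_wall · 10 sin 64° = 56×10×5 cos 64° + 110×10×8.1 cos 64° → N_wall = 571.13 N.
ΣF_x = 0: f_floor = N_wall = 571.13 N.
μ_min = f_floor / N_floor = 571.13 / 1660 = 0.3441.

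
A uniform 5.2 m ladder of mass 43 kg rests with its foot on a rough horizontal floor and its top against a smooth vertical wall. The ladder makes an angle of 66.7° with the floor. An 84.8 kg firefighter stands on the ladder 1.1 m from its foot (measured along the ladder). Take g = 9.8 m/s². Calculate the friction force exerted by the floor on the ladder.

Torques about the foot: N_wall · 5.2 sin 66.7° = 43×9.8×2.6 cos 66.7° + 84.8×9.8×1.1 cos 66.7° → N_wall = 166.45 N.
ΣF_x = 0: f_floor = N_wall = 166.45 N.

f ≈ 166 N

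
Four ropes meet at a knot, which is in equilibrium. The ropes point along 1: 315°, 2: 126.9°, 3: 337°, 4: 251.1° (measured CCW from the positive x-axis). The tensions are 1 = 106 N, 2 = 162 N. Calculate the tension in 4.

Resolve: ΣF_x = 106 cos 315° + 162 cos 126.9° + T_3 cos 337° + T_4 cos 251.1° = 0.
        ΣF_y = 106 sin 315° + 162 sin 126.9° + T_3 sin 337° + T_4 sin 251.1° = 0.
The known terms sum to (-22.31, 54.6) N, so 0.9205 T_3 − 0.3239 T_4 = 22.31 and -0.3907 T_3 − 0.9461 T_4 = -54.6.
Solving simultaneously: T_3 = 38.90 N, T_4 = 41.64 N.

T_4 ≈ 41.6 N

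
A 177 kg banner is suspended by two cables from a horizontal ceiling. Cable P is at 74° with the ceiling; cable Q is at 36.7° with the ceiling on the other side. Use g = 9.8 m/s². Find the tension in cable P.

T_P ≈ 1490 N

Weight W = 177 × 9.8 = 1735 N acts straight down.
Horizontal: T_P cos 74° = T_Q cos 36.7°  →  T_Q = 0.3438 T_P.
Vertical: T_P sin 74° + T_Q sin 36.7° = 1735.
Substituting the horizontal relation into the vertical equation gives 1.167 T_P = 1735, so T_P = 1487 N.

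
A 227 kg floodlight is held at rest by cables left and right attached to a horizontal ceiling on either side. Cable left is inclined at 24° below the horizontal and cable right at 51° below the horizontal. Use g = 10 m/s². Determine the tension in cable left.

T_left ≈ 1480 N

Weight W = 227 × 10 = 2270 N acts straight down.
Horizontal: T_left cos 24° = T_right cos 51°  →  T_right = 1.452 T_left.
Vertical: T_left sin 24° + T_right sin 51° = 2270.
Substituting the horizontal relation into the vertical equation gives 1.535 T_left = 2270, so T_left = 1479 N.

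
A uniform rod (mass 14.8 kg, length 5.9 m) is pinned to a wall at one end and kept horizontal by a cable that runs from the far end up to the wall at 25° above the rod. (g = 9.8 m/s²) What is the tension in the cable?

T ≈ 172 N

Take torques about the hinge: T sin 25° · 5.9 = 14.8×9.8×2.95 = 427.87 N·m.
So T = 427.87 / (0.4226 × 5.9) = 171.6 N.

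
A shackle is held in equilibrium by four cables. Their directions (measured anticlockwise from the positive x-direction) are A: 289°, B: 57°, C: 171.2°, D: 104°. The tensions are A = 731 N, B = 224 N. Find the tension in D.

Resolve: ΣF_x = 731 cos 289° + 224 cos 57° + T_C cos 171.2° + T_D cos 104° = 0.
        ΣF_y = 731 sin 289° + 224 sin 57° + T_C sin 171.2° + T_D sin 104° = 0.
The known terms sum to (360, -503.3) N, so -0.9882 T_C − 0.2419 T_D = -360 and 0.1530 T_C + 0.9703 T_D = 503.3.
Solving simultaneously: T_C = 246.8 N, T_D = 479.8 N.

T_D ≈ 480 N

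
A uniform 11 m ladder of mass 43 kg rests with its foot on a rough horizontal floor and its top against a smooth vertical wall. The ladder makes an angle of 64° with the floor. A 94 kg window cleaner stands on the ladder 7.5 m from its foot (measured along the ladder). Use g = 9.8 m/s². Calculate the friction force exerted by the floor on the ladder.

f ≈ 409 N

Torques about the foot: N_wall · 11 sin 64° = 43×9.8×5.5 cos 64° + 94×9.8×7.5 cos 64° → N_wall = 409.11 N.
ΣF_x = 0: f_floor = N_wall = 409.11 N.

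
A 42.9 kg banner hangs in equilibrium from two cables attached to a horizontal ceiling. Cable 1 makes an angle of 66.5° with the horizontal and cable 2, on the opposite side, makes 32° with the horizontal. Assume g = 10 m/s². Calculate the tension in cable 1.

T_1 ≈ 368 N

Weight W = 42.9 × 10 = 429 N acts straight down.
Horizontal: T_1 cos 66.5° = T_2 cos 32°  →  T_2 = 0.4702 T_1.
Vertical: T_1 sin 66.5° + T_2 sin 32° = 429.
Substituting the horizontal relation into the vertical equation gives 1.166 T_1 = 429, so T_1 = 367.9 N.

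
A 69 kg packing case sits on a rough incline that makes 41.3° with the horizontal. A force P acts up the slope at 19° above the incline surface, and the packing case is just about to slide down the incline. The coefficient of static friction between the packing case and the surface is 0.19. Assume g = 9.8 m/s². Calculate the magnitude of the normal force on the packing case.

On the verge of sliding down the incline, friction equals μN and acts up the slope.
Perpendicular: N + P sin 19° = W cos 41.3° = 508 N.
Along incline: P cos 19° + μN = W sin 41.3° with W sin 41.3° = 446.3 N.
Solving the pair for P and N: P = 395.8 N, N = 379.1 N (and f = μN = 72.04 N).

N ≈ 379 N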